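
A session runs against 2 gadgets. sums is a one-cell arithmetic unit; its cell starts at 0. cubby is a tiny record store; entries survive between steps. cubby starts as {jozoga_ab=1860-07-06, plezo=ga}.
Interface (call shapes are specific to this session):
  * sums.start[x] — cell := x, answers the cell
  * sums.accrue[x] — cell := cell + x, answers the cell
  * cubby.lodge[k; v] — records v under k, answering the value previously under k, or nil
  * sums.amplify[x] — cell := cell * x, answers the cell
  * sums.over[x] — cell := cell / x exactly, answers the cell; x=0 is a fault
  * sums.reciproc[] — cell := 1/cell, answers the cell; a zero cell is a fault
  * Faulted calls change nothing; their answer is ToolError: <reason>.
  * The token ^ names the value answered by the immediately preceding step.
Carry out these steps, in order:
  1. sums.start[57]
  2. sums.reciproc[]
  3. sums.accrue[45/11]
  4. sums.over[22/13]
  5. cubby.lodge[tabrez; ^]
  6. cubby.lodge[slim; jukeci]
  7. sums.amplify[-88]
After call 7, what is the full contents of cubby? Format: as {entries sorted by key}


Answer: {jozoga_ab=1860-07-06, plezo=ga, slim=jukeci, tabrez=16744/6897}

Derivation:
-> start(x='57')
<- 57
-> reciproc()
<- 1/57
-> accrue(x='45/11')
<- 2576/627
-> over(x='22/13')
<- 16744/6897
-> lodge(k='tabrez', v='^')
<- nil
-> lodge(k='slim', v='jukeci')
<- nil
-> amplify(x='-88')
<- -133952/627


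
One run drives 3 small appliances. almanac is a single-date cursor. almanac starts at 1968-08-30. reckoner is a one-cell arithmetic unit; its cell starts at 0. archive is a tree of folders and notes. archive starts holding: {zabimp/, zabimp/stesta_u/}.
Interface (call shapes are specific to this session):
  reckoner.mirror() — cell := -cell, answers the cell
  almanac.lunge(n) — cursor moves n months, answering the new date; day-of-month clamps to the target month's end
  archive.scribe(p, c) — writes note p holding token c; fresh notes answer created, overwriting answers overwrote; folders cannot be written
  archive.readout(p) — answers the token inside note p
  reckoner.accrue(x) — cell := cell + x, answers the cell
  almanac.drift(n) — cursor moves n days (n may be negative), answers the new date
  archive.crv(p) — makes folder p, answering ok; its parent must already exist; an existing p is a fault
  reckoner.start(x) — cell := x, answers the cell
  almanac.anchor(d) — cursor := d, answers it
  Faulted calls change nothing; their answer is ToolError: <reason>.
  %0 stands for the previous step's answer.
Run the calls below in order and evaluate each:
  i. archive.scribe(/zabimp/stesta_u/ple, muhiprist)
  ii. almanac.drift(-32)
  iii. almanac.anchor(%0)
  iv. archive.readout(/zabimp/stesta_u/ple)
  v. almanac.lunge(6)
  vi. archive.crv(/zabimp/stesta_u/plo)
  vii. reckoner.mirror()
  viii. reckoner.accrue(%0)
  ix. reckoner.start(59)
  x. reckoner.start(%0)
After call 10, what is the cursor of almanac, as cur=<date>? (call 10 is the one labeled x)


>> archive.scribe(p='/zabimp/stesta_u/ple', c='muhiprist')
<< created
>> almanac.drift(n='-32')
<< 1968-07-29
>> almanac.anchor(d='%0')
<< 1968-07-29
>> archive.readout(p='/zabimp/stesta_u/ple')
<< muhiprist
>> almanac.lunge(n='6')
<< 1969-01-29
>> archive.crv(p='/zabimp/stesta_u/plo')
<< ok
>> reckoner.mirror()
<< 0
>> reckoner.accrue(x='%0')
<< 0
>> reckoner.start(x='59')
<< 59
>> reckoner.start(x='%0')
<< 59

Answer: cur=1969-01-29


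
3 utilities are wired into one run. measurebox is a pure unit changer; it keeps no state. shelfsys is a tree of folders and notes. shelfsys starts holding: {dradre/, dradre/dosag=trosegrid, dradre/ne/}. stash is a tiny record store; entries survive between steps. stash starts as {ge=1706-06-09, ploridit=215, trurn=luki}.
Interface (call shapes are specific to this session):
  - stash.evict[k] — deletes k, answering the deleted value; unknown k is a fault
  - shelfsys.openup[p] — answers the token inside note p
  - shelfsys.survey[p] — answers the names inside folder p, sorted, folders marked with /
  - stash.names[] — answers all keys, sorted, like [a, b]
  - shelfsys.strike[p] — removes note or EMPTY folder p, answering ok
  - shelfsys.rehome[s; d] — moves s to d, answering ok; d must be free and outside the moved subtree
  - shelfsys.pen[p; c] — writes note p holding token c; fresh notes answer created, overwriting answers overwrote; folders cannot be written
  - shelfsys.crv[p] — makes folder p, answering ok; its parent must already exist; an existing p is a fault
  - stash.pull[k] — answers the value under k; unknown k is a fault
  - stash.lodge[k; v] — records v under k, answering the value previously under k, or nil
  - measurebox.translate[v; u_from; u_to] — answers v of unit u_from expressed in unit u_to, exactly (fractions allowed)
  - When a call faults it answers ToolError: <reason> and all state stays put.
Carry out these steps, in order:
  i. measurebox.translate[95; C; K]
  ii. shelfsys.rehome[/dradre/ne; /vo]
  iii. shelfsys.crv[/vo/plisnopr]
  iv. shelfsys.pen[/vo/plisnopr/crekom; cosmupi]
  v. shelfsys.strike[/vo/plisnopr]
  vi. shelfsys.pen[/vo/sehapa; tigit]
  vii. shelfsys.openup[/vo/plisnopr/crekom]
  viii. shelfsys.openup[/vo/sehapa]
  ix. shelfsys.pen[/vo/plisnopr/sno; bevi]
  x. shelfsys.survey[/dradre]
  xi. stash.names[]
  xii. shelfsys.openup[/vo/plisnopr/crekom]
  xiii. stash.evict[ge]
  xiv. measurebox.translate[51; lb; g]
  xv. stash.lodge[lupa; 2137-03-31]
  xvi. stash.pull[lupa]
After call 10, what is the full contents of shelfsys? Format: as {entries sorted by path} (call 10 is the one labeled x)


Answer: {dradre/, dradre/dosag=trosegrid, vo/, vo/plisnopr/, vo/plisnopr/crekom=cosmupi, vo/plisnopr/sno=bevi, vo/sehapa=tigit}

Derivation:
Act: measurebox.translate[95; C; K]
Obs: 7363/20
Act: shelfsys.rehome[/dradre/ne; /vo]
Obs: ok
Act: shelfsys.crv[/vo/plisnopr]
Obs: ok
Act: shelfsys.pen[/vo/plisnopr/crekom; cosmupi]
Obs: created
Act: shelfsys.strike[/vo/plisnopr]
Obs: ToolError: not empty
Act: shelfsys.pen[/vo/sehapa; tigit]
Obs: created
Act: shelfsys.openup[/vo/plisnopr/crekom]
Obs: cosmupi
Act: shelfsys.openup[/vo/sehapa]
Obs: tigit
Act: shelfsys.pen[/vo/plisnopr/sno; bevi]
Obs: created
Act: shelfsys.survey[/dradre]
Obs: [dosag]
Act: stash.names[]
Obs: [ge, ploridit, trurn]
Act: shelfsys.openup[/vo/plisnopr/crekom]
Obs: cosmupi
Act: stash.evict[ge]
Obs: 1706-06-09
Act: measurebox.translate[51; lb; g]
Obs: 2313321087/100000
Act: stash.lodge[lupa; 2137-03-31]
Obs: nil
Act: stash.pull[lupa]
Obs: 2137-03-31


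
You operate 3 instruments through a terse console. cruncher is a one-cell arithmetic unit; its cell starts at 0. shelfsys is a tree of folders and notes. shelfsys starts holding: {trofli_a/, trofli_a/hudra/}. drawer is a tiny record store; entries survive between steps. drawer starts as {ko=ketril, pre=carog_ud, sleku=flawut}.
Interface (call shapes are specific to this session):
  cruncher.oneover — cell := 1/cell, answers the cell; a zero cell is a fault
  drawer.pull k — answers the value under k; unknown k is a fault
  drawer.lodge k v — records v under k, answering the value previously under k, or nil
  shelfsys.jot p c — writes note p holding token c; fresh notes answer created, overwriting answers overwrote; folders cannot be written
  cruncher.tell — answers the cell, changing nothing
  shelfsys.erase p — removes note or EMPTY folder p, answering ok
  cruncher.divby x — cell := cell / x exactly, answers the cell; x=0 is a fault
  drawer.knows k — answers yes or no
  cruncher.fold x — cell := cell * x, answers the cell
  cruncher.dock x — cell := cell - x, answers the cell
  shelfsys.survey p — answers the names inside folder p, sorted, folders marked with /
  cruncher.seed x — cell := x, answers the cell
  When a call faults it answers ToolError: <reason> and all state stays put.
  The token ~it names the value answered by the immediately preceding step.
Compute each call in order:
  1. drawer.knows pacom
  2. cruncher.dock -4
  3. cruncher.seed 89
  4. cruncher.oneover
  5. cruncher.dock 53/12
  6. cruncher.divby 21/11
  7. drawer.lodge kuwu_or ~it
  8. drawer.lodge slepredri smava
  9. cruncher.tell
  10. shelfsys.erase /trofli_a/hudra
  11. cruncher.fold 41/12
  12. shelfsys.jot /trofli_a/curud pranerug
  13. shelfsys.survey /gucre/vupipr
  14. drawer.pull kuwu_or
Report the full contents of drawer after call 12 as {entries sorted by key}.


Next I call drawer.knows with pacom, and see no.
I call cruncher.dock with -4, giving 4.
I run cruncher.seed with 89, → 89.
Now I run cruncher.oneover(), → 1/89.
I try cruncher.dock with 53/12, giving -4705/1068.
I try cruncher.divby with 21/11, → -51755/22428.
I run drawer.lodge with kuwu_or, ~it, and get nil.
Using drawer.lodge with slepredri, smava, and observe nil.
I run cruncher.tell(), — result: -51755/22428.
Invoking shelfsys.erase with /trofli_a/hudra, which returns ok.
Now I run cruncher.fold with 41/12, giving -2121955/269136.
I call shelfsys.jot with /trofli_a/curud, pranerug, and observe created.
Then shelfsys.survey with /gucre/vupipr, and see ToolError: not found.
I invoke drawer.pull with kuwu_or, yielding -51755/22428.

Answer: {ko=ketril, kuwu_or=-51755/22428, pre=carog_ud, sleku=flawut, slepredri=smava}


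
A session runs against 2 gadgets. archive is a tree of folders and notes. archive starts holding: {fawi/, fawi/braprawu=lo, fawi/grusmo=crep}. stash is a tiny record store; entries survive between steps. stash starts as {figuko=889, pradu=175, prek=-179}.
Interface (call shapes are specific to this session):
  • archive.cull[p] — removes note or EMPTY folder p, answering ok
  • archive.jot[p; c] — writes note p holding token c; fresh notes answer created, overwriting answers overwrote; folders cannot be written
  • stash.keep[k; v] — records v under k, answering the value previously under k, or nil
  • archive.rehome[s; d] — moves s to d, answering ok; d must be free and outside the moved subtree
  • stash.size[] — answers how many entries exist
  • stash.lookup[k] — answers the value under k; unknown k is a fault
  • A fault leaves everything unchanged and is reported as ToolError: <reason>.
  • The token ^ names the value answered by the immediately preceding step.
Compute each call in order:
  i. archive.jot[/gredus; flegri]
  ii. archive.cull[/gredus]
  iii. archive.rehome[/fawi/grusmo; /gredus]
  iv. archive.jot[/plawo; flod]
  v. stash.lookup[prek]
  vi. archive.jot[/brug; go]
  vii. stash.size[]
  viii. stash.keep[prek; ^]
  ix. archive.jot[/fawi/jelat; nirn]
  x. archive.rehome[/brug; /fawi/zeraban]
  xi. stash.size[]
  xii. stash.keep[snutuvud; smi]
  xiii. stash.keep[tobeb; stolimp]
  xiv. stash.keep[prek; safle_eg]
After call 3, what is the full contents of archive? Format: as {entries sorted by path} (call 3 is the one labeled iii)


> archive.jot p→/gredus c→flegri
:: created
> archive.cull p→/gredus
:: ok
> archive.rehome s→/fawi/grusmo d→/gredus
:: ok
> archive.jot p→/plawo c→flod
:: created
> stash.lookup k→prek
:: -179
> archive.jot p→/brug c→go
:: created
> stash.size
:: 3
> stash.keep k→prek v→^
:: -179
> archive.jot p→/fawi/jelat c→nirn
:: created
> archive.rehome s→/brug d→/fawi/zeraban
:: ok
> stash.size
:: 3
> stash.keep k→snutuvud v→smi
:: nil
> stash.keep k→tobeb v→stolimp
:: nil
> stash.keep k→prek v→safle_eg
:: 3

Answer: {fawi/, fawi/braprawu=lo, gredus=crep}


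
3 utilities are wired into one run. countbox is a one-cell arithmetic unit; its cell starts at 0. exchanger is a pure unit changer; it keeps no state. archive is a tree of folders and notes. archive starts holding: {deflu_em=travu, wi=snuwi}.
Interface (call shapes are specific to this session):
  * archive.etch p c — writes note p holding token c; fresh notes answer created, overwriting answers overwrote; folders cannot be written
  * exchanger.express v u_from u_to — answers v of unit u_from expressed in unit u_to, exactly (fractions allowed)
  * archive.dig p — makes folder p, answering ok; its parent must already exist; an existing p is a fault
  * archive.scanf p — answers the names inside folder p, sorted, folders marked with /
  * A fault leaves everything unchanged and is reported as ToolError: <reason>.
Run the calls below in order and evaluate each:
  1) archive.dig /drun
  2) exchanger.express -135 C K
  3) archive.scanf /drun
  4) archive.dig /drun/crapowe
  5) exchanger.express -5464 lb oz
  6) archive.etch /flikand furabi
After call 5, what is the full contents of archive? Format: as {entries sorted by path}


Answer: {deflu_em=travu, drun/, drun/crapowe/, wi=snuwi}

Derivation:
→ archive.dig(p=/drun)
← ok
→ exchanger.express(v=-135, u_from=C, u_to=K)
← 2763/20
→ archive.scanf(p=/drun)
← []
→ archive.dig(p=/drun/crapowe)
← ok
→ exchanger.express(v=-5464, u_from=lb, u_to=oz)
← -87424
→ archive.etch(p=/flikand, c=furabi)
← created


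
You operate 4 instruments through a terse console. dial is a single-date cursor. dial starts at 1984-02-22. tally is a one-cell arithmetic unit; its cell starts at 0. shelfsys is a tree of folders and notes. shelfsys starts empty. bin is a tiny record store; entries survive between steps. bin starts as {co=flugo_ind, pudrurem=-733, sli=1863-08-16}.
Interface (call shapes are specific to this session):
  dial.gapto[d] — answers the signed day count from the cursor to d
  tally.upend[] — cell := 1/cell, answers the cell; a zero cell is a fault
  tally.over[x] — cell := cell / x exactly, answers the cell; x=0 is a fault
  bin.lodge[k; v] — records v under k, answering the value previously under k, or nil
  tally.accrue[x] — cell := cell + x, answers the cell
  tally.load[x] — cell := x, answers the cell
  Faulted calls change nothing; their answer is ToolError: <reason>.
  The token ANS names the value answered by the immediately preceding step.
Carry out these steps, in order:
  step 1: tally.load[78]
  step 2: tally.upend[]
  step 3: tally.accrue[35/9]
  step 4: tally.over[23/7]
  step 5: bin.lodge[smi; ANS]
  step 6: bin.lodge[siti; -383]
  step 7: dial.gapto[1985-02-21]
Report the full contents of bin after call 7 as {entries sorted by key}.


Answer: {co=flugo_ind, pudrurem=-733, siti=-383, sli=1863-08-16, smi=6391/5382}

Derivation:
CALL tally.load[x=78]
RET  78
CALL tally.upend[]
RET  1/78
CALL tally.accrue[x=35/9]
RET  913/234
CALL tally.over[x=23/7]
RET  6391/5382
CALL bin.lodge[k=smi; v=ANS]
RET  nil
CALL bin.lodge[k=siti; v=-383]
RET  nil
CALL dial.gapto[d=1985-02-21]
RET  365


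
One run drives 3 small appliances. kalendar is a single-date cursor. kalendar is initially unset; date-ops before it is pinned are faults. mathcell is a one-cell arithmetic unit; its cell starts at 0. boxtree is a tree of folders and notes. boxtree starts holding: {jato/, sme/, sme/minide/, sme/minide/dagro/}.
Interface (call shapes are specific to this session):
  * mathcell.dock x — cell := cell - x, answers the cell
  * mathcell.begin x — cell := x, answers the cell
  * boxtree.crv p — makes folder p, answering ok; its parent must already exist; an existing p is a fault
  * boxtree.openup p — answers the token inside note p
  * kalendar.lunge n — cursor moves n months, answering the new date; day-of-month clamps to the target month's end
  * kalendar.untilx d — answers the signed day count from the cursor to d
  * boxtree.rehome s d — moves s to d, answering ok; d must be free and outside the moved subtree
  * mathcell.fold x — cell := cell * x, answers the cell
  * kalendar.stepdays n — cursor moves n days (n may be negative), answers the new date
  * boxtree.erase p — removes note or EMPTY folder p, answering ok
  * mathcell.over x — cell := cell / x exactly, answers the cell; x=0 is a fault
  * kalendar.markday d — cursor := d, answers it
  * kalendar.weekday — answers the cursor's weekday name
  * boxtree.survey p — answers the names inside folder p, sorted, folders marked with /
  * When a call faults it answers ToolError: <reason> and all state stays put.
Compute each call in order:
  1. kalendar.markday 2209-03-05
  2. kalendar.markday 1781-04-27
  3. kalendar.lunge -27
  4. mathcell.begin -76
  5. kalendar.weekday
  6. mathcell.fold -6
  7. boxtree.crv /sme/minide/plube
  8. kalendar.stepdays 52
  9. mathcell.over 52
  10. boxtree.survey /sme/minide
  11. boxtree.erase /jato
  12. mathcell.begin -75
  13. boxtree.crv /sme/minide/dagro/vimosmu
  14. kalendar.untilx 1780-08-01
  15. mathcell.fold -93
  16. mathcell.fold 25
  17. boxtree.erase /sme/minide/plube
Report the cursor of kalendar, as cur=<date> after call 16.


Answer: cur=1779-03-20

Derivation:
Do: kalendar.markday[d=2209-03-05]
See: 2209-03-05
Do: kalendar.markday[d=1781-04-27]
See: 1781-04-27
Do: kalendar.lunge[n=-27]
See: 1779-01-27
Do: mathcell.begin[x=-76]
See: -76
Do: kalendar.weekday[]
See: Wednesday
Do: mathcell.fold[x=-6]
See: 456
Do: boxtree.crv[p=/sme/minide/plube]
See: ok
Do: kalendar.stepdays[n=52]
See: 1779-03-20
Do: mathcell.over[x=52]
See: 114/13
Do: boxtree.survey[p=/sme/minide]
See: [dagro/, plube/]
Do: boxtree.erase[p=/jato]
See: ok
Do: mathcell.begin[x=-75]
See: -75
Do: boxtree.crv[p=/sme/minide/dagro/vimosmu]
See: ok
Do: kalendar.untilx[d=1780-08-01]
See: 500
Do: mathcell.fold[x=-93]
See: 6975
Do: mathcell.fold[x=25]
See: 174375
Do: boxtree.erase[p=/sme/minide/plube]
See: ok


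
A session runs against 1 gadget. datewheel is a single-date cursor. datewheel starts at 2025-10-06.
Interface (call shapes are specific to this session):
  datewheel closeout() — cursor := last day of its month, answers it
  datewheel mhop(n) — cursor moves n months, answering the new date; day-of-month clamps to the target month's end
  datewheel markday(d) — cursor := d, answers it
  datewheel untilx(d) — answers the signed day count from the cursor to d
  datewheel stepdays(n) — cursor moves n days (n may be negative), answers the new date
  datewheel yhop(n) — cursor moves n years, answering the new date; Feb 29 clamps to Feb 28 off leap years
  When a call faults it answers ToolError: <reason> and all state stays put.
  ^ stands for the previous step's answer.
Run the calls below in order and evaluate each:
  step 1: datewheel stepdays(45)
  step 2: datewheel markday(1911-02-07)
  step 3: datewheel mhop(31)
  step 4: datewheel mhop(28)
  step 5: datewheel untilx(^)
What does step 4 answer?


>>> datewheel stepdays n=45
= 2025-11-20
>>> datewheel markday d=1911-02-07
= 1911-02-07
>>> datewheel mhop n=31
= 1913-09-07
>>> datewheel mhop n=28
= 1916-01-07
>>> datewheel untilx d=^
= 0

Answer: 1916-01-07


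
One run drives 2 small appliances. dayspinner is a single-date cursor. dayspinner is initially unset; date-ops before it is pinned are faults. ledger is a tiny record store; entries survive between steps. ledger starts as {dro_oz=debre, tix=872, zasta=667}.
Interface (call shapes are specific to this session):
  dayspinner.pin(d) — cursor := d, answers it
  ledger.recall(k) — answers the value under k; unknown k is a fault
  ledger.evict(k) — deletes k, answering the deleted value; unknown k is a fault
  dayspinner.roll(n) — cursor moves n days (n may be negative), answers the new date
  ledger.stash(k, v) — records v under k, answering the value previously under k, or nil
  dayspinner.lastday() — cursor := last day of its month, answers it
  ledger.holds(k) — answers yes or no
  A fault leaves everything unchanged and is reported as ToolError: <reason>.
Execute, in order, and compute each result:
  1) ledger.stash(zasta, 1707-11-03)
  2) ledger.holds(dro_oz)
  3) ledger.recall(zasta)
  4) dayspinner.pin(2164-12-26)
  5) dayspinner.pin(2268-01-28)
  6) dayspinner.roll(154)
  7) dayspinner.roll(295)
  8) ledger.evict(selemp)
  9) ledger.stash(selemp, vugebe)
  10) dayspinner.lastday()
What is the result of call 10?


$ ledger.stash k=zasta v=1707-11-03
:: 667
$ ledger.holds k=dro_oz
:: yes
$ ledger.recall k=zasta
:: 1707-11-03
$ dayspinner.pin d=2164-12-26
:: 2164-12-26
$ dayspinner.pin d=2268-01-28
:: 2268-01-28
$ dayspinner.roll n=154
:: 2268-06-30
$ dayspinner.roll n=295
:: 2269-04-21
$ ledger.evict k=selemp
:: ToolError: no such key selemp
$ ledger.stash k=selemp v=vugebe
:: nil
$ dayspinner.lastday
:: 2269-04-30

Answer: 2269-04-30


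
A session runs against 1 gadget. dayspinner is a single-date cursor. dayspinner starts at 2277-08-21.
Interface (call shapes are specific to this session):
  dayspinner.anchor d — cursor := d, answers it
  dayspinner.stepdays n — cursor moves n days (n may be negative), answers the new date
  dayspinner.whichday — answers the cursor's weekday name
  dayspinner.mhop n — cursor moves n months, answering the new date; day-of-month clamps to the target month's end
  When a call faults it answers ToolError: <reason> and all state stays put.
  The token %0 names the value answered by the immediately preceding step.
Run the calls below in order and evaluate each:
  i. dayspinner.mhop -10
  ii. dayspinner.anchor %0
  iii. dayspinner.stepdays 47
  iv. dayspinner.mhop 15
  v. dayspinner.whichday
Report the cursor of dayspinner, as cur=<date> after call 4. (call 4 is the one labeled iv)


CALL mhop[n='-10']
RET  2276-10-21
CALL anchor[d='%0']
RET  2276-10-21
CALL stepdays[n='47']
RET  2276-12-07
CALL mhop[n='15']
RET  2278-03-07
CALL whichday[]
RET  Thursday

Answer: cur=2278-03-07


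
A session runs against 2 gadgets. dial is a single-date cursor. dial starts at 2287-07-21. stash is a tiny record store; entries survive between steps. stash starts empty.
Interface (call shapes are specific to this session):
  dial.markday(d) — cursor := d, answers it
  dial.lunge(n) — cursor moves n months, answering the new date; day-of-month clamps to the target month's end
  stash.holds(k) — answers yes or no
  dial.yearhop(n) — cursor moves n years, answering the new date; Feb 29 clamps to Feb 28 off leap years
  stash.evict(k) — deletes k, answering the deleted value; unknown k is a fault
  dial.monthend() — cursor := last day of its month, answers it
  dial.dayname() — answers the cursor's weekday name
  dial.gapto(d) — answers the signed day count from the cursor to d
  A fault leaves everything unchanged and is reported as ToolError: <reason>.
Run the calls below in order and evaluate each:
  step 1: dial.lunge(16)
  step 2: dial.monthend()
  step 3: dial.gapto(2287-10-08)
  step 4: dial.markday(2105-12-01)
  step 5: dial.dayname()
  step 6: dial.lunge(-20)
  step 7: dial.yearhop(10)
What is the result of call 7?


Answer: 2114-04-01

Derivation:
# lunge(n→16) ~> 2288-11-21
# monthend() ~> 2288-11-30
# gapto(d→2287-10-08) ~> -419
# markday(d→2105-12-01) ~> 2105-12-01
# dayname() ~> Tuesday
# lunge(n→-20) ~> 2104-04-01
# yearhop(n→10) ~> 2114-04-01


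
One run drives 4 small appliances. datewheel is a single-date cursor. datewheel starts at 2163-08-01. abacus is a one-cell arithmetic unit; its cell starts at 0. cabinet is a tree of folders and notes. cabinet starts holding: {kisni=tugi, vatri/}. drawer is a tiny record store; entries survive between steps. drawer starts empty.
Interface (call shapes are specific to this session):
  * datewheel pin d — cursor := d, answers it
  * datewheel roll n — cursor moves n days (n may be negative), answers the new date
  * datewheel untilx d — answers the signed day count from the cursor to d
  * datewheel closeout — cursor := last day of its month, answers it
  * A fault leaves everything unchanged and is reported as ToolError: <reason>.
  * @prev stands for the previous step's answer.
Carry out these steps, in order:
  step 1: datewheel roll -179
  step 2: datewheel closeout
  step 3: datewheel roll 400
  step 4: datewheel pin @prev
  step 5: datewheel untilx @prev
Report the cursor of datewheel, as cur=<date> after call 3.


% datewheel roll -179
= 2163-02-03
% datewheel closeout
= 2163-02-28
% datewheel roll 400
= 2164-04-03
% datewheel pin @prev
= 2164-04-03
% datewheel untilx @prev
= 0

Answer: cur=2164-04-03


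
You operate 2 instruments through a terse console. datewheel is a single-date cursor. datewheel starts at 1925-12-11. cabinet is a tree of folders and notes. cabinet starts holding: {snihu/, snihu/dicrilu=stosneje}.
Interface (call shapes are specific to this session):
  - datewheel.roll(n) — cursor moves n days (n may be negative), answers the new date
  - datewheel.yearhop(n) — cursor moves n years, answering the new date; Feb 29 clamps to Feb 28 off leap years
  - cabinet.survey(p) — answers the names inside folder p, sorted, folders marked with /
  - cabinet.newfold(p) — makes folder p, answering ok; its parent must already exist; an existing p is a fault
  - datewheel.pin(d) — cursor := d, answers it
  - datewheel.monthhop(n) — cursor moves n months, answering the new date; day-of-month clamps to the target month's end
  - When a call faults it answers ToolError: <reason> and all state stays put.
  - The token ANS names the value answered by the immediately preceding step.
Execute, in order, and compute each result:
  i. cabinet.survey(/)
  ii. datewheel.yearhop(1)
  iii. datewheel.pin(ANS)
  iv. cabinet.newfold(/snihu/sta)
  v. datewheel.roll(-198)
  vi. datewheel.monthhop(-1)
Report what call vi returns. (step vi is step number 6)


I run cabinet.survey on /, and get [snihu/].
I run datewheel.yearhop on 1, giving 1926-12-11.
Using datewheel.pin on ANS, which returns 1926-12-11.
I try cabinet.newfold on /snihu/sta, — result: ok.
I call datewheel.roll on -198, and get 1926-05-27.
I invoke datewheel.monthhop on -1: 1926-04-27.

Answer: 1926-04-27


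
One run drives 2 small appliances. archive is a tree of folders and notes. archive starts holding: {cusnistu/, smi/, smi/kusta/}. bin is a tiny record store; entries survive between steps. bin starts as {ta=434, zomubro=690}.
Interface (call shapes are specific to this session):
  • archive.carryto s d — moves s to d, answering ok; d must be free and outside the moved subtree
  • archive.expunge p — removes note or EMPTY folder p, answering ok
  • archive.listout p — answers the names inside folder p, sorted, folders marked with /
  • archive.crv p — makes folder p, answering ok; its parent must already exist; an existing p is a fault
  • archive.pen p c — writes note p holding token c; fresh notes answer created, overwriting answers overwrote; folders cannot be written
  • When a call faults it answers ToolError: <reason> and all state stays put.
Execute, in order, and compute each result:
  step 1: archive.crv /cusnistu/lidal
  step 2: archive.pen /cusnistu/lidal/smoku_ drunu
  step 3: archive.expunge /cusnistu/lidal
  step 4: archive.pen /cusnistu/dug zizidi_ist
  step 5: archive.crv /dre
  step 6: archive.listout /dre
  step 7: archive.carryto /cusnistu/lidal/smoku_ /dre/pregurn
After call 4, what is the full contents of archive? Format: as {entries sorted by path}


Answer: {cusnistu/, cusnistu/dug=zizidi_ist, cusnistu/lidal/, cusnistu/lidal/smoku_=drunu, smi/, smi/kusta/}

Derivation:
[in] archive.crv /cusnistu/lidal
:: ok
[in] archive.pen /cusnistu/lidal/smoku_ drunu
:: created
[in] archive.expunge /cusnistu/lidal
:: ToolError: not empty
[in] archive.pen /cusnistu/dug zizidi_ist
:: created
[in] archive.crv /dre
:: ok
[in] archive.listout /dre
:: []
[in] archive.carryto /cusnistu/lidal/smoku_ /dre/pregurn
:: ok


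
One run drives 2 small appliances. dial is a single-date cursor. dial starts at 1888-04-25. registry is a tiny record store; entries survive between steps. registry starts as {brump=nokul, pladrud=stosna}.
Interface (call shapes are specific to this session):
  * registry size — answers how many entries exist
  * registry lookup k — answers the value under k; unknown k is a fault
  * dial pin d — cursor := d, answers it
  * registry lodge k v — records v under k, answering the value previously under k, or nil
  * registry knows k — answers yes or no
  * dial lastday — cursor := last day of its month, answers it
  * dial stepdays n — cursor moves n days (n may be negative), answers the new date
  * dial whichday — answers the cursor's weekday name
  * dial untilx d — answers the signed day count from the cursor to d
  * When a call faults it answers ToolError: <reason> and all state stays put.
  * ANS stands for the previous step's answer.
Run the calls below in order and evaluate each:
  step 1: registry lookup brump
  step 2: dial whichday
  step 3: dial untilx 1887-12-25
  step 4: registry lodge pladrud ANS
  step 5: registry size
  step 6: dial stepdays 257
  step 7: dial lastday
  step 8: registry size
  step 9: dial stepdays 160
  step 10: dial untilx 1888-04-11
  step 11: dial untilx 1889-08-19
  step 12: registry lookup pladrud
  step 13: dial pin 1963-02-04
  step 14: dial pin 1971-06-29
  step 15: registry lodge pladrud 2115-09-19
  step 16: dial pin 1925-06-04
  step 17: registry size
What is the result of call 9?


Answer: 1889-07-10

Derivation:
CALL registry lookup[k→brump]
RET  nokul
CALL dial whichday[]
RET  Wednesday
CALL dial untilx[d→1887-12-25]
RET  -122
CALL registry lodge[k→pladrud; v→ANS]
RET  stosna
CALL registry size[]
RET  2
CALL dial stepdays[n→257]
RET  1889-01-07
CALL dial lastday[]
RET  1889-01-31
CALL registry size[]
RET  2
CALL dial stepdays[n→160]
RET  1889-07-10
CALL dial untilx[d→1888-04-11]
RET  -455
CALL dial untilx[d→1889-08-19]
RET  40
CALL registry lookup[k→pladrud]
RET  -122
CALL dial pin[d→1963-02-04]
RET  1963-02-04
CALL dial pin[d→1971-06-29]
RET  1971-06-29
CALL registry lodge[k→pladrud; v→2115-09-19]
RET  -122
CALL dial pin[d→1925-06-04]
RET  1925-06-04
CALL registry size[]
RET  2


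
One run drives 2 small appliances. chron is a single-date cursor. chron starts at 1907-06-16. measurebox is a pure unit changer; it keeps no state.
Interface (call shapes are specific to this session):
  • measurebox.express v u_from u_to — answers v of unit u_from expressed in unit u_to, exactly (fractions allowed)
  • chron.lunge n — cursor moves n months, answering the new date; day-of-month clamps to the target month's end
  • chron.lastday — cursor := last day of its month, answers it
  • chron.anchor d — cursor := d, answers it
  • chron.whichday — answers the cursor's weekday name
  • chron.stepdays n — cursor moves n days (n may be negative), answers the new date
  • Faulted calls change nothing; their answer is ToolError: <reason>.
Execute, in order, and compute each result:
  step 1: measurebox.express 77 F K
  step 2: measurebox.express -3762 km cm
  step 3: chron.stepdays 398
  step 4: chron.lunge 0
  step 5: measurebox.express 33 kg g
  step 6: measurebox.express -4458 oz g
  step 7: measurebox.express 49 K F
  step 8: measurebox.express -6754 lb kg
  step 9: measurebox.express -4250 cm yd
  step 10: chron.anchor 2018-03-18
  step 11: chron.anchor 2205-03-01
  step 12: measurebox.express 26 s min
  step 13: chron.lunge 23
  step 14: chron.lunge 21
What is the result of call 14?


Answer: 2208-11-01

Derivation:
Invoking measurebox.express passing 77, F, K, and observe 5963/20.
I try measurebox.express passing -3762, km, cm, which returns -376200000.
I invoke chron.stepdays passing 398, and observe 1908-07-18.
Using chron.lunge passing 0, which returns 1908-07-18.
Then measurebox.express passing 33, kg, g, giving 33000.
I call measurebox.express passing -4458, oz, g, giving -101105739273/800000.
Now I run measurebox.express passing 49, K, F: -37147/100.
Using measurebox.express passing -6754, lb, kg, → -153178143349/50000000.
Using measurebox.express passing -4250, cm, yd, and see -53125/1143.
Invoking chron.anchor passing 2018-03-18, and get 2018-03-18.
I use chron.anchor passing 2205-03-01: 2205-03-01.
Using measurebox.express passing 26, s, min, and observe 13/30.
Using chron.lunge passing 23, and see 2207-02-01.
Then chron.lunge passing 21, yielding 2208-11-01.


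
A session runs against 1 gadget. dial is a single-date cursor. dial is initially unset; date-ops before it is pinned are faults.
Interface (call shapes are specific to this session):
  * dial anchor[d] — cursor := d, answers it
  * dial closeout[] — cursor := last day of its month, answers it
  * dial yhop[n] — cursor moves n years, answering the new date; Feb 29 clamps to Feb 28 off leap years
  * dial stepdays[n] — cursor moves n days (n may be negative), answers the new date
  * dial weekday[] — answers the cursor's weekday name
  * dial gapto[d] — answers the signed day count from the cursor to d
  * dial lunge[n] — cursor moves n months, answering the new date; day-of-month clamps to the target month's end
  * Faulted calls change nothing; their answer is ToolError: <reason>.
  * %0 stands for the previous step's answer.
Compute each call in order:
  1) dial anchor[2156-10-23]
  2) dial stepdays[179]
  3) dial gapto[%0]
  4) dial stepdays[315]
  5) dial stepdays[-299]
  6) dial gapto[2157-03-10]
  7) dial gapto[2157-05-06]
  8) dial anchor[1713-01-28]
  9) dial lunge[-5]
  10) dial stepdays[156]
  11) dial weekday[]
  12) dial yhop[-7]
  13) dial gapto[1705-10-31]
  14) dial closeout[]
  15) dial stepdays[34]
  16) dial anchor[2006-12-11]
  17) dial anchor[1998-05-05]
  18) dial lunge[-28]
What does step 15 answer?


-> dial anchor(2156-10-23)
<- 2156-10-23
-> dial stepdays(179)
<- 2157-04-20
-> dial gapto(%0)
<- 0
-> dial stepdays(315)
<- 2158-03-01
-> dial stepdays(-299)
<- 2157-05-06
-> dial gapto(2157-03-10)
<- -57
-> dial gapto(2157-05-06)
<- 0
-> dial anchor(1713-01-28)
<- 1713-01-28
-> dial lunge(-5)
<- 1712-08-28
-> dial stepdays(156)
<- 1713-01-31
-> dial weekday()
<- Tuesday
-> dial yhop(-7)
<- 1706-01-31
-> dial gapto(1705-10-31)
<- -92
-> dial closeout()
<- 1706-01-31
-> dial stepdays(34)
<- 1706-03-06
-> dial anchor(2006-12-11)
<- 2006-12-11
-> dial anchor(1998-05-05)
<- 1998-05-05
-> dial lunge(-28)
<- 1996-01-05

Answer: 1706-03-06


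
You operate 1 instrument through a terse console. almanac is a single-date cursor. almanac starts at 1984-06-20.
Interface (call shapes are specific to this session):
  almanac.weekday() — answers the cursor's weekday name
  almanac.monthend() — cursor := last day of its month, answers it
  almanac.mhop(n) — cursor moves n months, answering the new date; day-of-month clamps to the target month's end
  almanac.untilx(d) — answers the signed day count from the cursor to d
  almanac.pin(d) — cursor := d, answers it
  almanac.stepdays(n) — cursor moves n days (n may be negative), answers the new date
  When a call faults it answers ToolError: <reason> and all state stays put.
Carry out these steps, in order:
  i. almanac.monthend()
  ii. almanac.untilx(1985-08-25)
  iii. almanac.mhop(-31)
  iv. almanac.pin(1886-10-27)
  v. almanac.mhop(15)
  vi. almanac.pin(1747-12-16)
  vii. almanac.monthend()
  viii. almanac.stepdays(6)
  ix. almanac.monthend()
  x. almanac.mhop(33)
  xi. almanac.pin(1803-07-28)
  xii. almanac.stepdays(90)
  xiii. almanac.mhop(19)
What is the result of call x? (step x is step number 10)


! almanac.monthend() : 1984-06-30
! almanac.untilx(d=1985-08-25) : 421
! almanac.mhop(n=-31) : 1981-11-30
! almanac.pin(d=1886-10-27) : 1886-10-27
! almanac.mhop(n=15) : 1888-01-27
! almanac.pin(d=1747-12-16) : 1747-12-16
! almanac.monthend() : 1747-12-31
! almanac.stepdays(n=6) : 1748-01-06
! almanac.monthend() : 1748-01-31
! almanac.mhop(n=33) : 1750-10-31
! almanac.pin(d=1803-07-28) : 1803-07-28
! almanac.stepdays(n=90) : 1803-10-26
! almanac.mhop(n=19) : 1805-05-26

Answer: 1750-10-31


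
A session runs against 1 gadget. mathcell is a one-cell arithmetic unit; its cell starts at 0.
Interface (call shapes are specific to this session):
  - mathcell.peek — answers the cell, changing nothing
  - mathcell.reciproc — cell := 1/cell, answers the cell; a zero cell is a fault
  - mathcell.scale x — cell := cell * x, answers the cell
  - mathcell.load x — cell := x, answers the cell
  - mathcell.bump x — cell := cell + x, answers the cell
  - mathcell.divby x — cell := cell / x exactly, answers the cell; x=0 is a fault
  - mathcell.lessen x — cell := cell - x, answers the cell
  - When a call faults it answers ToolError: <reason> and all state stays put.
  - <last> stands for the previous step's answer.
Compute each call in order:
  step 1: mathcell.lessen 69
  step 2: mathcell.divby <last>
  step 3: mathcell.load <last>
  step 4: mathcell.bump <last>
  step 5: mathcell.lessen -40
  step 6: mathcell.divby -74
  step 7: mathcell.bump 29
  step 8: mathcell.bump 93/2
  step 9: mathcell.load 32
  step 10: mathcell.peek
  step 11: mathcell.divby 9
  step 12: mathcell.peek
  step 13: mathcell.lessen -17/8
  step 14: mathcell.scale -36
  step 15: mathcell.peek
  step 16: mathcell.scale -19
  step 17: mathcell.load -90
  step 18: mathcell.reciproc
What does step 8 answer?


-- mathcell.lessen(x→69) => -69
-- mathcell.divby(x→<last>) => 1
-- mathcell.load(x→<last>) => 1
-- mathcell.bump(x→<last>) => 2
-- mathcell.lessen(x→-40) => 42
-- mathcell.divby(x→-74) => -21/37
-- mathcell.bump(x→29) => 1052/37
-- mathcell.bump(x→93/2) => 5545/74
-- mathcell.load(x→32) => 32
-- mathcell.peek() => 32
-- mathcell.divby(x→9) => 32/9
-- mathcell.peek() => 32/9
-- mathcell.lessen(x→-17/8) => 409/72
-- mathcell.scale(x→-36) => -409/2
-- mathcell.peek() => -409/2
-- mathcell.scale(x→-19) => 7771/2
-- mathcell.load(x→-90) => -90
-- mathcell.reciproc() => -1/90

Answer: 5545/74


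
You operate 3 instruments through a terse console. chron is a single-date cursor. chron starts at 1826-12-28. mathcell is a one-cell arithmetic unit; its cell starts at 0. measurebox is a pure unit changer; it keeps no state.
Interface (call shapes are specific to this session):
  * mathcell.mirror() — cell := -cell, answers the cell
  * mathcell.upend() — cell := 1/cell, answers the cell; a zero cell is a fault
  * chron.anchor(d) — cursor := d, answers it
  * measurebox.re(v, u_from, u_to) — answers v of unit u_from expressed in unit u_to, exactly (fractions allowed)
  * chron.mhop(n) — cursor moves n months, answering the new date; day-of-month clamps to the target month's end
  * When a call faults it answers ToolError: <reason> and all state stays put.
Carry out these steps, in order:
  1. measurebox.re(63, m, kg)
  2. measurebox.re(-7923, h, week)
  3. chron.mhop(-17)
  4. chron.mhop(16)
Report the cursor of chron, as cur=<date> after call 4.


Answer: cur=1826-11-28

Derivation:
CALL measurebox.re[v=63; u_from=m; u_to=kg]
RET  ToolError: incompatible units
CALL measurebox.re[v=-7923; u_from=h; u_to=week]
RET  -2641/56
CALL chron.mhop[n=-17]
RET  1825-07-28
CALL chron.mhop[n=16]
RET  1826-11-28


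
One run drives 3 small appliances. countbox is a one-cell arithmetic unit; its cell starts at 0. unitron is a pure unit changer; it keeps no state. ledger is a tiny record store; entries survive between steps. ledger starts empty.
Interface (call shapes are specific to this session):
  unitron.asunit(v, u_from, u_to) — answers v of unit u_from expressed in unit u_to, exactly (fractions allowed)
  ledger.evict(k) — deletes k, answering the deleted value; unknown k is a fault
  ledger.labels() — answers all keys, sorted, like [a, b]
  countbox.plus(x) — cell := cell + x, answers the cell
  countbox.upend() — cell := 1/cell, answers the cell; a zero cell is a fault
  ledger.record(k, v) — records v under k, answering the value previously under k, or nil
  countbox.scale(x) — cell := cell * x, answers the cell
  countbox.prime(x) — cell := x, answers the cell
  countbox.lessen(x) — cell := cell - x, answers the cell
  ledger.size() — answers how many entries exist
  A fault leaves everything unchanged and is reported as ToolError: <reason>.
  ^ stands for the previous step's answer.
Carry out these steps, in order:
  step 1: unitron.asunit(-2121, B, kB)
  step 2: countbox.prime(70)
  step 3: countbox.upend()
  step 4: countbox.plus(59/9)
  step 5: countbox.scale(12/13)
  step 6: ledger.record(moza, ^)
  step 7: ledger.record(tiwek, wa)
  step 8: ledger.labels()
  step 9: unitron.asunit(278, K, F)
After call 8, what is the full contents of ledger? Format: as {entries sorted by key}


I run unitron.asunit(-2121, B, kB), giving -2121/1000.
Using countbox.prime(70), giving 70.
Invoking countbox.upend(), and see 1/70.
Invoking countbox.plus(59/9), and observe 4139/630.
Now I run countbox.scale(12/13): 8278/1365.
Next I call ledger.record(moza, ^): nil.
I use ledger.record(tiwek, wa): nil.
I invoke ledger.labels(): [moza, tiwek].
Now I run unitron.asunit(278, K, F), — result: 4073/100.

Answer: {moza=8278/1365, tiwek=wa}
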